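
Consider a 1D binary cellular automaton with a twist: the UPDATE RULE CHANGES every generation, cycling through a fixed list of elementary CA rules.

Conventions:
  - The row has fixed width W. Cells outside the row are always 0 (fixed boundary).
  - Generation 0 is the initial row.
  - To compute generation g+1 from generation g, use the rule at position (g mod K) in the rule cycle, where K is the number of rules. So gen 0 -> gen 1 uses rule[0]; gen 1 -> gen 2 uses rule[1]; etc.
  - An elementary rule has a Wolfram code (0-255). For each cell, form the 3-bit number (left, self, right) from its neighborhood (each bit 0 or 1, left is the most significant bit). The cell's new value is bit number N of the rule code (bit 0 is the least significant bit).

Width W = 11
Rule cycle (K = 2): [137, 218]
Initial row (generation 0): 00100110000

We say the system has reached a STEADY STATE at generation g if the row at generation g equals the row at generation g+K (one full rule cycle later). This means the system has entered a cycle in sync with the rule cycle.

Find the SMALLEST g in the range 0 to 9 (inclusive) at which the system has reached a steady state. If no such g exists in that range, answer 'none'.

Gen 0: 00100110000
Gen 1 (rule 137): 10000100111
Gen 2 (rule 218): 01001011111
Gen 3 (rule 137): 00000011110
Gen 4 (rule 218): 00000111111
Gen 5 (rule 137): 11110111110
Gen 6 (rule 218): 11110111111
Gen 7 (rule 137): 11100111110
Gen 8 (rule 218): 11111111111
Gen 9 (rule 137): 11111111110
Gen 10 (rule 218): 11111111111
Gen 11 (rule 137): 11111111110

Answer: 8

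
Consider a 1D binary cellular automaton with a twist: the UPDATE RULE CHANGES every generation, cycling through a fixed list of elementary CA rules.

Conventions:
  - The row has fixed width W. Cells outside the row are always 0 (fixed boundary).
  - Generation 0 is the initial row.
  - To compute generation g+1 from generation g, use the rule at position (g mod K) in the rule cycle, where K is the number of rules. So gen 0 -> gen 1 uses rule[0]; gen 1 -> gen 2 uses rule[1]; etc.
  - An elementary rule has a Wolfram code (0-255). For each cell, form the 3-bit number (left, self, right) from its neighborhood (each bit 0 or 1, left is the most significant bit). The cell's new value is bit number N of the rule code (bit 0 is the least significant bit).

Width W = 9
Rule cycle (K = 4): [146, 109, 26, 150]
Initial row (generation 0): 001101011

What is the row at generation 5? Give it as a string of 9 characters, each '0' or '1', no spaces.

Gen 0: 001101011
Gen 1 (rule 146): 010000000
Gen 2 (rule 109): 010111111
Gen 3 (rule 26): 100100000
Gen 4 (rule 150): 111110000
Gen 5 (rule 146): 011101000

Answer: 011101000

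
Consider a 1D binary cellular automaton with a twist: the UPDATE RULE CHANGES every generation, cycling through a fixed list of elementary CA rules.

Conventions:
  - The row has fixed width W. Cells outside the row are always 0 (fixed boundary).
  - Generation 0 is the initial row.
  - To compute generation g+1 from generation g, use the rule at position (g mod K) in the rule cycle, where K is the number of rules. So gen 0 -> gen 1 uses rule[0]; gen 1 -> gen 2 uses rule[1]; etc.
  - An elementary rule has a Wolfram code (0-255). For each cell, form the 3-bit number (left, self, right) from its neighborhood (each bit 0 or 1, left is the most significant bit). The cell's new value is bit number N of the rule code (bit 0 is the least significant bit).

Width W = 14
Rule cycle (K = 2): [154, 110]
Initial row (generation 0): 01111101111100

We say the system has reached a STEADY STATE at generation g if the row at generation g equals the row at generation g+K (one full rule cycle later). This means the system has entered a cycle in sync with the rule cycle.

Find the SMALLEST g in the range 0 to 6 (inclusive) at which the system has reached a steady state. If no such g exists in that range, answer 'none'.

Gen 0: 01111101111100
Gen 1 (rule 154): 11111001111010
Gen 2 (rule 110): 10001011001110
Gen 3 (rule 154): 01010010111101
Gen 4 (rule 110): 11110111100111
Gen 5 (rule 154): 11100111011110
Gen 6 (rule 110): 10101101110010
Gen 7 (rule 154): 00001001101101
Gen 8 (rule 110): 00011011111111

Answer: none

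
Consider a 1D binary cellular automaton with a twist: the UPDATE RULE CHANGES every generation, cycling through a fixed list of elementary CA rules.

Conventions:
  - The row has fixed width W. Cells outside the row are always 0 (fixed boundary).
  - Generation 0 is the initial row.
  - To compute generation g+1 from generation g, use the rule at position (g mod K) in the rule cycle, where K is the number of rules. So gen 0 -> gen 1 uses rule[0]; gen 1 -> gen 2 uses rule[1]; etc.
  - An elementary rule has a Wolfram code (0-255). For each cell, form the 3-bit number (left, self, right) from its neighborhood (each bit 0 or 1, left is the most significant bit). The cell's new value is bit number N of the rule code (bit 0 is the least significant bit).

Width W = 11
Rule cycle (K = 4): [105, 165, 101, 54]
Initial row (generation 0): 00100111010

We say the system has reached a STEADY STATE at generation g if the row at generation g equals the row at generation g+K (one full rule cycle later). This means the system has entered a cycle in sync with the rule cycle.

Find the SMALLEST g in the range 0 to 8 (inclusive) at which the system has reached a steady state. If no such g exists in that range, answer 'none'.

Gen 0: 00100111010
Gen 1 (rule 105): 10000101100
Gen 2 (rule 165): 10110110001
Gen 3 (rule 101): 11011010101
Gen 4 (rule 54): 00100111111
Gen 5 (rule 105): 10000100001
Gen 6 (rule 165): 10110101101
Gen 7 (rule 101): 11011110111
Gen 8 (rule 54): 00100001000
Gen 9 (rule 105): 10001100011
Gen 10 (rule 165): 10100001000
Gen 11 (rule 101): 11101101011
Gen 12 (rule 54): 00010011100

Answer: none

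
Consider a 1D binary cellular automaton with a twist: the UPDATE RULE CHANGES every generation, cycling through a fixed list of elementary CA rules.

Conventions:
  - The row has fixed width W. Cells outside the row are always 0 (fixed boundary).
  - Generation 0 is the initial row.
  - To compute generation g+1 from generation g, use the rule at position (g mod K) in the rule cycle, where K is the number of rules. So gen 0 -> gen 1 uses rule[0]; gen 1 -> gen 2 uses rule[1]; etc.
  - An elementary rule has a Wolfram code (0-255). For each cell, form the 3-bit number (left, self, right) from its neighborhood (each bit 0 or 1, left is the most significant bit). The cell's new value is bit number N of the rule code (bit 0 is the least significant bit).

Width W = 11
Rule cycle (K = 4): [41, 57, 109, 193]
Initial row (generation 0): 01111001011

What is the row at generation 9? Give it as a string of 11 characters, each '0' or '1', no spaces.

Answer: 11111111111

Derivation:
Gen 0: 01111001011
Gen 1 (rule 41): 01000000110
Gen 2 (rule 57): 00111110101
Gen 3 (rule 109): 10100011111
Gen 4 (rule 193): 00001001111
Gen 5 (rule 41): 11100001000
Gen 6 (rule 57): 10011100111
Gen 7 (rule 109): 10010100101
Gen 8 (rule 193): 00000000000
Gen 9 (rule 41): 11111111111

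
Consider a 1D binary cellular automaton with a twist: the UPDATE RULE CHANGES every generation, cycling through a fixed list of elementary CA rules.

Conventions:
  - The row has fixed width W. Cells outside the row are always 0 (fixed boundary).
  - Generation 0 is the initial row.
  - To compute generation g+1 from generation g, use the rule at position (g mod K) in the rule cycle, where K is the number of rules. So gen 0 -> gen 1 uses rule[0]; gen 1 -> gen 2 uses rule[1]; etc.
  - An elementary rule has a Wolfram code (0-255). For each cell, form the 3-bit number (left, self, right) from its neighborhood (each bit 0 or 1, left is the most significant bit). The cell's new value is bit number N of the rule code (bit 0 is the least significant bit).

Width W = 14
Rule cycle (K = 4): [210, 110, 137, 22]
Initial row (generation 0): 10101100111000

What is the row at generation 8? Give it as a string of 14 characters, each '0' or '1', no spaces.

Gen 0: 10101100111000
Gen 1 (rule 210): 00000111011100
Gen 2 (rule 110): 00001101110100
Gen 3 (rule 137): 11101001100001
Gen 4 (rule 22): 00001110010011
Gen 5 (rule 210): 00010111101101
Gen 6 (rule 110): 00111100111111
Gen 7 (rule 137): 10111000111110
Gen 8 (rule 22): 10000101000001

Answer: 10000101000001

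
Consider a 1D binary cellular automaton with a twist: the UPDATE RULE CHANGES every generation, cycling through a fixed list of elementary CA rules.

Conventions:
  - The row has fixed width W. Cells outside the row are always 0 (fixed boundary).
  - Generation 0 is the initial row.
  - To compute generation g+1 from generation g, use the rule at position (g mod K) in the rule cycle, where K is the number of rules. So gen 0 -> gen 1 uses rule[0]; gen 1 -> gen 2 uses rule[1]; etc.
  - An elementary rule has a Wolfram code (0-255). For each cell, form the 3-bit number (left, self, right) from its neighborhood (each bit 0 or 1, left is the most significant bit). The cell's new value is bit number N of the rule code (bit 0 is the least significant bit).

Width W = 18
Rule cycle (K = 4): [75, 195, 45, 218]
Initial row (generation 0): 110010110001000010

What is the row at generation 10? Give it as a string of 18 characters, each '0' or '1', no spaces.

Gen 0: 110010110001000010
Gen 1 (rule 75): 110100110110011100
Gen 2 (rule 195): 010001010010101101
Gen 3 (rule 45): 010101110011111011
Gen 4 (rule 218): 100001111111111011
Gen 5 (rule 75): 001111000000001011
Gen 6 (rule 195): 110111011111110001
Gen 7 (rule 45): 101100110000000101
Gen 8 (rule 218): 001111111000001000
Gen 9 (rule 75): 111000001011110011
Gen 10 (rule 195): 011011110001110101

Answer: 011011110001110101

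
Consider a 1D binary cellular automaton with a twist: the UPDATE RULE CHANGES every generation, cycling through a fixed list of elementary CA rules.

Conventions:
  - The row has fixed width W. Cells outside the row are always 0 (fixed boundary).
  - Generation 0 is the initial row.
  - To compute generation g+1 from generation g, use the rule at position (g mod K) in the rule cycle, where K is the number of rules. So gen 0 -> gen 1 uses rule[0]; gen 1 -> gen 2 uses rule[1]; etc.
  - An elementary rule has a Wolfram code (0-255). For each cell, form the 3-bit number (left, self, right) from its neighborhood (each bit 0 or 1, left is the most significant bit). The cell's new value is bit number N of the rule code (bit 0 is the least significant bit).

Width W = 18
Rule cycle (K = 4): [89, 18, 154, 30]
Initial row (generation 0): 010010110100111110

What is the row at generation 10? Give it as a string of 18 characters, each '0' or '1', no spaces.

Answer: 000000000000000000

Derivation:
Gen 0: 010010110100111110
Gen 1 (rule 89): 001000110010100011
Gen 2 (rule 18): 010101001100010100
Gen 3 (rule 154): 100000111010100010
Gen 4 (rule 30): 110001100010110111
Gen 5 (rule 89): 111101111000110101
Gen 6 (rule 18): 000000000101000000
Gen 7 (rule 154): 000000001000100000
Gen 8 (rule 30): 000000011101110000
Gen 9 (rule 89): 111111010101011111
Gen 10 (rule 18): 000000000000000000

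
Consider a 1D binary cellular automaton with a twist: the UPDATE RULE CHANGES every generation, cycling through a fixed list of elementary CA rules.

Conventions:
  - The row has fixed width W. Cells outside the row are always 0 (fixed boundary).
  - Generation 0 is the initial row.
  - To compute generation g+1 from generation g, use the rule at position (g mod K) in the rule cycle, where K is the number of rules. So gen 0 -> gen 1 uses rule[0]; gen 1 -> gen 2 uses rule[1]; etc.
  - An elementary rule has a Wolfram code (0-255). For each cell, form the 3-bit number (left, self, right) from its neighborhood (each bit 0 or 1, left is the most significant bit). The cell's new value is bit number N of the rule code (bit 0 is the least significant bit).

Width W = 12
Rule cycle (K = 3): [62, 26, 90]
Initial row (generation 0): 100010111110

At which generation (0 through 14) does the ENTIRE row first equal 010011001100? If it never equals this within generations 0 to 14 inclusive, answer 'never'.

Answer: never

Derivation:
Gen 0: 100010111110
Gen 1 (rule 62): 110111100001
Gen 2 (rule 26): 100100010010
Gen 3 (rule 90): 011010101101
Gen 4 (rule 62): 110111111011
Gen 5 (rule 26): 100100000010
Gen 6 (rule 90): 011010000101
Gen 7 (rule 62): 110111001111
Gen 8 (rule 26): 100100111000
Gen 9 (rule 90): 011011101100
Gen 10 (rule 62): 110110011010
Gen 11 (rule 26): 100101110001
Gen 12 (rule 90): 011001011010
Gen 13 (rule 62): 110111110111
Gen 14 (rule 26): 100100000100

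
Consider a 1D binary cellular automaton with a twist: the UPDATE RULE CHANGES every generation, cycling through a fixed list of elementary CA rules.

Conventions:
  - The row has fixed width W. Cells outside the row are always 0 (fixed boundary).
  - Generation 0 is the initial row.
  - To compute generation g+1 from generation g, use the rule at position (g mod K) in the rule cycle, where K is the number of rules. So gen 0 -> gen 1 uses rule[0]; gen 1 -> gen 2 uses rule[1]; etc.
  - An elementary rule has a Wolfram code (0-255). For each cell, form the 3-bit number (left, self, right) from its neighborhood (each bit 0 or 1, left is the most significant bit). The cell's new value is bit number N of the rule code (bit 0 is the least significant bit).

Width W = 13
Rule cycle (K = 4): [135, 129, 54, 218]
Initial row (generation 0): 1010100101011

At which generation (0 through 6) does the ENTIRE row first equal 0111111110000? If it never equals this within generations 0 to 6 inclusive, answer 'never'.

Gen 0: 1010100101011
Gen 1 (rule 135): 1010101101000
Gen 2 (rule 129): 0000000000011
Gen 3 (rule 54): 0000000000100
Gen 4 (rule 218): 0000000001010
Gen 5 (rule 135): 1111111111010
Gen 6 (rule 129): 0111111110000

Answer: 6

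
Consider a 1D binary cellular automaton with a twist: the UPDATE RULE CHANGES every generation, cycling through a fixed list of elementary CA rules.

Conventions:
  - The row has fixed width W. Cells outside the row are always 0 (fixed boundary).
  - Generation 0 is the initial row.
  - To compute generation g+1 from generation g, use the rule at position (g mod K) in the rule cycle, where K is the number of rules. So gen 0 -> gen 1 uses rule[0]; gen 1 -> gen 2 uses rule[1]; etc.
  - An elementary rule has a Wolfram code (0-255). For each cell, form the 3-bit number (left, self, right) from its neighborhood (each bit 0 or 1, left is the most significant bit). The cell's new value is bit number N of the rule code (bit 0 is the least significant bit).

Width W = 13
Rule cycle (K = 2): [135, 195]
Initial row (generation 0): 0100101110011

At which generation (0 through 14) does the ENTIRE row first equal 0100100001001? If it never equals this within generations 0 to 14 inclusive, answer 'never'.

Gen 0: 0100101110011
Gen 1 (rule 135): 1101100100100
Gen 2 (rule 195): 0100101001001
Gen 3 (rule 135): 1101101011011
Gen 4 (rule 195): 0100100001001
Gen 5 (rule 135): 1101101111011
Gen 6 (rule 195): 0100100111001
Gen 7 (rule 135): 1101101010011
Gen 8 (rule 195): 0100100000101
Gen 9 (rule 135): 1101101111101
Gen 10 (rule 195): 0100100111100
Gen 11 (rule 135): 1101101011001
Gen 12 (rule 195): 0100100001010
Gen 13 (rule 135): 1101101111010
Gen 14 (rule 195): 0100100111000

Answer: 4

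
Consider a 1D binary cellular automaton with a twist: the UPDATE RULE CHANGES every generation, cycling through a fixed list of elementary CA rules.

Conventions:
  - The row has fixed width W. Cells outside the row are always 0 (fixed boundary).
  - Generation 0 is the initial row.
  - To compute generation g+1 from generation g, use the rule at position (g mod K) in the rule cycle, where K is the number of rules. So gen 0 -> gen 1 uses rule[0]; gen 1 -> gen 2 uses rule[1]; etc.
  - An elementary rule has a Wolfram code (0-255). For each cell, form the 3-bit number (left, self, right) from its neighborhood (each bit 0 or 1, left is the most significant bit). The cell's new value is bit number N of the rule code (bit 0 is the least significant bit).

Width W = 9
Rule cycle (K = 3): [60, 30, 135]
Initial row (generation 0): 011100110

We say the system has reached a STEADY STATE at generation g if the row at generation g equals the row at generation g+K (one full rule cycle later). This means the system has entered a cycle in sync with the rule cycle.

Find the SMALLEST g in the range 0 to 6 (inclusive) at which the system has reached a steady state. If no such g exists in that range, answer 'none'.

Answer: 3

Derivation:
Gen 0: 011100110
Gen 1 (rule 60): 010010101
Gen 2 (rule 30): 111110101
Gen 3 (rule 135): 011100101
Gen 4 (rule 60): 010010111
Gen 5 (rule 30): 111110100
Gen 6 (rule 135): 011100101
Gen 7 (rule 60): 010010111
Gen 8 (rule 30): 111110100
Gen 9 (rule 135): 011100101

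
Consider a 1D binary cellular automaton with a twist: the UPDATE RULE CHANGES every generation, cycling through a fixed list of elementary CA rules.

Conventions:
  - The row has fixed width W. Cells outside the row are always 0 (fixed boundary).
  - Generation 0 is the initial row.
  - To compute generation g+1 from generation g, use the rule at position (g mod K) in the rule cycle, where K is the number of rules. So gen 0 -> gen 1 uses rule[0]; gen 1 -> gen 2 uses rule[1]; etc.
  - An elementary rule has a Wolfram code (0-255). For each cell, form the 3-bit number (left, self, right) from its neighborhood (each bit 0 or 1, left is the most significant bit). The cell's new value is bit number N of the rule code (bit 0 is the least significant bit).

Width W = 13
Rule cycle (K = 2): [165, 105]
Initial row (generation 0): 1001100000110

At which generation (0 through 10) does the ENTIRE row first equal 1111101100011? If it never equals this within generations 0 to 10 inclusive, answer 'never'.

Answer: never

Derivation:
Gen 0: 1001100000110
Gen 1 (rule 165): 1000001110000
Gen 2 (rule 105): 0011101010111
Gen 3 (rule 165): 1001011111010
Gen 4 (rule 105): 0000110001100
Gen 5 (rule 165): 1110000100001
Gen 6 (rule 105): 1010110001100
Gen 7 (rule 165): 1111000100001
Gen 8 (rule 105): 1001010001100
Gen 9 (rule 165): 1001110100001
Gen 10 (rule 105): 0001011001100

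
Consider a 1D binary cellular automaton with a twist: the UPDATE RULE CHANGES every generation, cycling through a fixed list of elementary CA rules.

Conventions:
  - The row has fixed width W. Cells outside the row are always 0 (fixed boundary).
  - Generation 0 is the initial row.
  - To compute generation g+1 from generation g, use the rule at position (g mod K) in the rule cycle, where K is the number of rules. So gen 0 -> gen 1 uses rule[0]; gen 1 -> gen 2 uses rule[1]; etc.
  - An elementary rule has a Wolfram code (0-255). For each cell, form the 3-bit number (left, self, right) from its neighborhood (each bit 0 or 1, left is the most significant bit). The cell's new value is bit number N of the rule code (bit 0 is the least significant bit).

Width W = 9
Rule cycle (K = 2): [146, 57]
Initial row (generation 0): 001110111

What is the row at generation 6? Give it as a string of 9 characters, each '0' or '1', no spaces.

Answer: 001011111

Derivation:
Gen 0: 001110111
Gen 1 (rule 146): 010100010
Gen 2 (rule 57): 001011001
Gen 3 (rule 146): 010000110
Gen 4 (rule 57): 001110101
Gen 5 (rule 146): 010100000
Gen 6 (rule 57): 001011111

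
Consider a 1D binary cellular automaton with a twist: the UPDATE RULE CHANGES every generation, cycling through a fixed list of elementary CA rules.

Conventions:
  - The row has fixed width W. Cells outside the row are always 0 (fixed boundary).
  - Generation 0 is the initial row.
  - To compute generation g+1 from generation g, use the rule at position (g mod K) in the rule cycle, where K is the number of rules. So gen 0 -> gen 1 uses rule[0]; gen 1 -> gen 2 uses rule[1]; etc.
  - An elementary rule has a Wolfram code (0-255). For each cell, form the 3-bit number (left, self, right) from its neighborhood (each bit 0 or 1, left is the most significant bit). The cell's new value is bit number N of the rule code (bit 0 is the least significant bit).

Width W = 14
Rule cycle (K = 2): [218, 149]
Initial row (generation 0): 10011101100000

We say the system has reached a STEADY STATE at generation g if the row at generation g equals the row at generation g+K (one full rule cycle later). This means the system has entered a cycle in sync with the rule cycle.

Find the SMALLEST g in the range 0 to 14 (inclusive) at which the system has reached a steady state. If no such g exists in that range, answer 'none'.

Gen 0: 10011101100000
Gen 1 (rule 218): 01111101110000
Gen 2 (rule 149): 00111000101111
Gen 3 (rule 218): 01111101001111
Gen 4 (rule 149): 00111001100110
Gen 5 (rule 218): 01111111111111
Gen 6 (rule 149): 00111111111110
Gen 7 (rule 218): 01111111111111
Gen 8 (rule 149): 00111111111110
Gen 9 (rule 218): 01111111111111
Gen 10 (rule 149): 00111111111110
Gen 11 (rule 218): 01111111111111
Gen 12 (rule 149): 00111111111110
Gen 13 (rule 218): 01111111111111
Gen 14 (rule 149): 00111111111110
Gen 15 (rule 218): 01111111111111
Gen 16 (rule 149): 00111111111110

Answer: 5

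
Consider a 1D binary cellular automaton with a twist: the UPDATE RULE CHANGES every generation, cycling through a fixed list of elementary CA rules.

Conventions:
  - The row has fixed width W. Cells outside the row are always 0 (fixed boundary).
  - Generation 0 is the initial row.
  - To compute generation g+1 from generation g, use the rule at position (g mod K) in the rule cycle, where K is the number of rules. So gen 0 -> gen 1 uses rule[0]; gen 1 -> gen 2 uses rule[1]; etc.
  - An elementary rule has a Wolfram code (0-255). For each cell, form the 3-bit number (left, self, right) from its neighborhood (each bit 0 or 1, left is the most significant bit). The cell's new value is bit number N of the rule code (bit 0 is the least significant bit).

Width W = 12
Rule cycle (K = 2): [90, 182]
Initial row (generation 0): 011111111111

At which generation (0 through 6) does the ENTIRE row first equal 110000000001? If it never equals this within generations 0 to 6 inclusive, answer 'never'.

Answer: 1

Derivation:
Gen 0: 011111111111
Gen 1 (rule 90): 110000000001
Gen 2 (rule 182): 001000000011
Gen 3 (rule 90): 010100000111
Gen 4 (rule 182): 111110001010
Gen 5 (rule 90): 100011010001
Gen 6 (rule 182): 110100111011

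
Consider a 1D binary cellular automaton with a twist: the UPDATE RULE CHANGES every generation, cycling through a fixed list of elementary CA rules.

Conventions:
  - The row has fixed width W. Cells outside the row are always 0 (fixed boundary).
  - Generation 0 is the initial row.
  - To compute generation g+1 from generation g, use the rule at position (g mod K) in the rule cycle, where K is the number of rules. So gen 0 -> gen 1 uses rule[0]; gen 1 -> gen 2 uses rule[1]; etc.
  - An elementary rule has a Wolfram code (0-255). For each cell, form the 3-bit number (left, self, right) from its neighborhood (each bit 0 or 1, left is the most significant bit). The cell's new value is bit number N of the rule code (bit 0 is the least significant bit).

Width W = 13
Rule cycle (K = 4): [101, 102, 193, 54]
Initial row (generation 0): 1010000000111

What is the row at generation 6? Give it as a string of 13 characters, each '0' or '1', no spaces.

Answer: 0001101111011

Derivation:
Gen 0: 1010000000111
Gen 1 (rule 101): 1110111110001
Gen 2 (rule 102): 0011000010011
Gen 3 (rule 193): 1001011000001
Gen 4 (rule 54): 1111100100011
Gen 5 (rule 101): 0000100101001
Gen 6 (rule 102): 0001101111011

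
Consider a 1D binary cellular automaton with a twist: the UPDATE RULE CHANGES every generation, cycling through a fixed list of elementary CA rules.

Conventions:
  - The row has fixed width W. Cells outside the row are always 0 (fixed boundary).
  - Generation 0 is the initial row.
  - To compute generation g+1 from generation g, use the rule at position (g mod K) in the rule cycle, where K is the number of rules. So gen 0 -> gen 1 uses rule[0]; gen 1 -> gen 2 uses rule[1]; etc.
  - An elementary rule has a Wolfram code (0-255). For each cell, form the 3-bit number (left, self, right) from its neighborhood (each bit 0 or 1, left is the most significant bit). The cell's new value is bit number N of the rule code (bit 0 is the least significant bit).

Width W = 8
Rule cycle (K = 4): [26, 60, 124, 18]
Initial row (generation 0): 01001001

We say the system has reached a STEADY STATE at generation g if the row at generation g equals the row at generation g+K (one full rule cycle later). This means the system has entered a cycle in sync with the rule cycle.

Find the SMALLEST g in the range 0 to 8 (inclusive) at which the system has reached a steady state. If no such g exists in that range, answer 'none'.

Gen 0: 01001001
Gen 1 (rule 26): 10110110
Gen 2 (rule 60): 11101101
Gen 3 (rule 124): 10111111
Gen 4 (rule 18): 00000000
Gen 5 (rule 26): 00000000
Gen 6 (rule 60): 00000000
Gen 7 (rule 124): 00000000
Gen 8 (rule 18): 00000000
Gen 9 (rule 26): 00000000
Gen 10 (rule 60): 00000000
Gen 11 (rule 124): 00000000
Gen 12 (rule 18): 00000000

Answer: 4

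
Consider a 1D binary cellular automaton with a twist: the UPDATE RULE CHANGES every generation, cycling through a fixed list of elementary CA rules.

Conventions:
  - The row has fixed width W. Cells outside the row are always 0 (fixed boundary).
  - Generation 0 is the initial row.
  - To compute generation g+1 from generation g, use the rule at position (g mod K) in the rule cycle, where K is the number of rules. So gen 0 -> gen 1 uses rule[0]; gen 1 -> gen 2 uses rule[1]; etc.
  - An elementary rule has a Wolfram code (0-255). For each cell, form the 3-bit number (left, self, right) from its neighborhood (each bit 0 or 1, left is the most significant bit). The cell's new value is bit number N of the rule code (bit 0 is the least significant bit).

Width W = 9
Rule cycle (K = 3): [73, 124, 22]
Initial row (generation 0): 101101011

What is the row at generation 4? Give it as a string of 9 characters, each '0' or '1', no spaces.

Answer: 000101101

Derivation:
Gen 0: 101101011
Gen 1 (rule 73): 001100011
Gen 2 (rule 124): 001110011
Gen 3 (rule 22): 010001100
Gen 4 (rule 73): 000101101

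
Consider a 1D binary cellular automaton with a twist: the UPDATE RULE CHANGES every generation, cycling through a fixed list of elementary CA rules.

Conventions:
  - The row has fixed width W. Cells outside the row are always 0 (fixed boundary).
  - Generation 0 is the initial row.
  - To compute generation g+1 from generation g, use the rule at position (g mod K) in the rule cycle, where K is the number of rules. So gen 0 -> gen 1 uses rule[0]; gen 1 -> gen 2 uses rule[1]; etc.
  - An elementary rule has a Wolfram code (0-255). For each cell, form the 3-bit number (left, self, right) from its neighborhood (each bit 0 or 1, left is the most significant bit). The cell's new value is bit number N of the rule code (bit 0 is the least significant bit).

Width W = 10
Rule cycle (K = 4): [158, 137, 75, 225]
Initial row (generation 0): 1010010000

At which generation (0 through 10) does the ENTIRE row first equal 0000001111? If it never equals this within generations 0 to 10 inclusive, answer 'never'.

Answer: never

Derivation:
Gen 0: 1010010000
Gen 1 (rule 158): 1011111000
Gen 2 (rule 137): 0011110011
Gen 3 (rule 75): 1110010111
Gen 4 (rule 225): 0110001011
Gen 5 (rule 158): 1101011010
Gen 6 (rule 137): 1000010000
Gen 7 (rule 75): 0011100111
Gen 8 (rule 225): 1001100011
Gen 9 (rule 158): 1111010110
Gen 10 (rule 137): 1110000100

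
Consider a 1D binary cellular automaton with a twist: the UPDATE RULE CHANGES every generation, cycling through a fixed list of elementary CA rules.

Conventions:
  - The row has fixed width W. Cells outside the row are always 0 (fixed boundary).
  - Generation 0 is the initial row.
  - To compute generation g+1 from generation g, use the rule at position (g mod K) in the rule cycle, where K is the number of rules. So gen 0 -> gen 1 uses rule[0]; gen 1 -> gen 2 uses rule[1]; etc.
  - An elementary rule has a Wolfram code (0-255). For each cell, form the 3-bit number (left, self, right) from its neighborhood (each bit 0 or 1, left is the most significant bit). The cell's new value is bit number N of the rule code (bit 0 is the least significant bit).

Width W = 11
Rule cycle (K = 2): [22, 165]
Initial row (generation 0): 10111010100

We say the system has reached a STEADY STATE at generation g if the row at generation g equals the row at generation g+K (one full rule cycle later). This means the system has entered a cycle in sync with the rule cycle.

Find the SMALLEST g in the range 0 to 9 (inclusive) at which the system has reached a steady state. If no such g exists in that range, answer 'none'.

Gen 0: 10111010100
Gen 1 (rule 22): 10000010110
Gen 2 (rule 165): 10111011000
Gen 3 (rule 22): 10000000100
Gen 4 (rule 165): 10111110101
Gen 5 (rule 22): 10000000101
Gen 6 (rule 165): 10111110111
Gen 7 (rule 22): 10000000000
Gen 8 (rule 165): 10111111111
Gen 9 (rule 22): 10000000000
Gen 10 (rule 165): 10111111111
Gen 11 (rule 22): 10000000000

Answer: 7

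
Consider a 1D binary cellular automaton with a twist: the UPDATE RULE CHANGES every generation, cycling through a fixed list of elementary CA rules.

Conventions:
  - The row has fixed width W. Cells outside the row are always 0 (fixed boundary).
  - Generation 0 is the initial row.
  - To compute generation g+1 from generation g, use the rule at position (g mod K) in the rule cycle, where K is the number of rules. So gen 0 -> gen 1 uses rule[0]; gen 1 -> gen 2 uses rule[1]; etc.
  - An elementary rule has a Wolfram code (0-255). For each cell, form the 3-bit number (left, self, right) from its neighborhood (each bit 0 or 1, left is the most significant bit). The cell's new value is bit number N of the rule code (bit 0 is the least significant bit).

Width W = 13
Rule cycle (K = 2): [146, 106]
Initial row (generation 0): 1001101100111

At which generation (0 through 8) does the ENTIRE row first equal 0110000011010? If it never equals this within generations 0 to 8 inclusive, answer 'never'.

Gen 0: 1001101100111
Gen 1 (rule 146): 0110000011010
Gen 2 (rule 106): 1110000111100
Gen 3 (rule 146): 0101001011010
Gen 4 (rule 106): 1010010111100
Gen 5 (rule 146): 0001100011010
Gen 6 (rule 106): 0011100111100
Gen 7 (rule 146): 0101011011010
Gen 8 (rule 106): 1010111111100

Answer: 1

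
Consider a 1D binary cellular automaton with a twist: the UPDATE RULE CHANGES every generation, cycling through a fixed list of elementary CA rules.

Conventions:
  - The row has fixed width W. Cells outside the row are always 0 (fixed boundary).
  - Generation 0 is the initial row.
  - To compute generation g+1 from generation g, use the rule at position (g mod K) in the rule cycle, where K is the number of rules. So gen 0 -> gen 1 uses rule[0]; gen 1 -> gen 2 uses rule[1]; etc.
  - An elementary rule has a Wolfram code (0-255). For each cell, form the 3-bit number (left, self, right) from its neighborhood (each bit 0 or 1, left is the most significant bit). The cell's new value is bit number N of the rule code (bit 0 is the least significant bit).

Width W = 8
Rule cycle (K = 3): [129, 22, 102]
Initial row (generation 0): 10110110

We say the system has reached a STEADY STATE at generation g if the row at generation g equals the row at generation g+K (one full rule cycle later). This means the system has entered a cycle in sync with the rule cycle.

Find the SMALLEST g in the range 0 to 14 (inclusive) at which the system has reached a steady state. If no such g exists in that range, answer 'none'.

Answer: 2

Derivation:
Gen 0: 10110110
Gen 1 (rule 129): 00000000
Gen 2 (rule 22): 00000000
Gen 3 (rule 102): 00000000
Gen 4 (rule 129): 11111111
Gen 5 (rule 22): 00000000
Gen 6 (rule 102): 00000000
Gen 7 (rule 129): 11111111
Gen 8 (rule 22): 00000000
Gen 9 (rule 102): 00000000
Gen 10 (rule 129): 11111111
Gen 11 (rule 22): 00000000
Gen 12 (rule 102): 00000000
Gen 13 (rule 129): 11111111
Gen 14 (rule 22): 00000000
Gen 15 (rule 102): 00000000
Gen 16 (rule 129): 11111111
Gen 17 (rule 22): 00000000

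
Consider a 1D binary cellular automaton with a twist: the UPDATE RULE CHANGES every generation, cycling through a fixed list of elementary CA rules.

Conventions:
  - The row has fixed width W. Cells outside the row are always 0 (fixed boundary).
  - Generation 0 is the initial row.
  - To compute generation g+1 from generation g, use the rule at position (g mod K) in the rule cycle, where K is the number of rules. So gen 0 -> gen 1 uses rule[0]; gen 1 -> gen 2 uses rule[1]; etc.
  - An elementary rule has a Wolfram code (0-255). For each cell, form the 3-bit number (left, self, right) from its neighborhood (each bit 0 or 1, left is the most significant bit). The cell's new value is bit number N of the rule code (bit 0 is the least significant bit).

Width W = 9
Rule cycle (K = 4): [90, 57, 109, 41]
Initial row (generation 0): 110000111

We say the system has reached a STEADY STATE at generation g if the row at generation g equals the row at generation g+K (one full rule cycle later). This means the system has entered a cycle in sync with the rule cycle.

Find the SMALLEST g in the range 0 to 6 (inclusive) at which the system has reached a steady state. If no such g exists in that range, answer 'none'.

Answer: 4

Derivation:
Gen 0: 110000111
Gen 1 (rule 90): 111001101
Gen 2 (rule 57): 100101010
Gen 3 (rule 109): 100111110
Gen 4 (rule 41): 000100000
Gen 5 (rule 90): 001010000
Gen 6 (rule 57): 100101111
Gen 7 (rule 109): 100111001
Gen 8 (rule 41): 000100000
Gen 9 (rule 90): 001010000
Gen 10 (rule 57): 100101111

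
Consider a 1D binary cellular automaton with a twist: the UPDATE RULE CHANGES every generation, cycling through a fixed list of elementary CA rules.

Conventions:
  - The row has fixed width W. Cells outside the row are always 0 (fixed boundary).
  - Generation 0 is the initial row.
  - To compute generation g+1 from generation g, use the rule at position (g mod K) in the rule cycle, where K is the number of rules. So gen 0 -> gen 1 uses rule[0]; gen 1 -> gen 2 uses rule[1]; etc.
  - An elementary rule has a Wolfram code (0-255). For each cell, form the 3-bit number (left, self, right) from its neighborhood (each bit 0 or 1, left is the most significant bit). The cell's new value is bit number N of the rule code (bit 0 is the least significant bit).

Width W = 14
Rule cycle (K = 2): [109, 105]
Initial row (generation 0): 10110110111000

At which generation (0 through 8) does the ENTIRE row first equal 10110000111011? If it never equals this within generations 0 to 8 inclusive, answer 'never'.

Gen 0: 10110110111000
Gen 1 (rule 109): 11111111101011
Gen 2 (rule 105): 10000000110111
Gen 3 (rule 109): 10111110111101
Gen 4 (rule 105): 01100011100110
Gen 5 (rule 109): 01101010100110
Gen 6 (rule 105): 01110101000110
Gen 7 (rule 109): 01011111010110
Gen 8 (rule 105): 00110001101110

Answer: never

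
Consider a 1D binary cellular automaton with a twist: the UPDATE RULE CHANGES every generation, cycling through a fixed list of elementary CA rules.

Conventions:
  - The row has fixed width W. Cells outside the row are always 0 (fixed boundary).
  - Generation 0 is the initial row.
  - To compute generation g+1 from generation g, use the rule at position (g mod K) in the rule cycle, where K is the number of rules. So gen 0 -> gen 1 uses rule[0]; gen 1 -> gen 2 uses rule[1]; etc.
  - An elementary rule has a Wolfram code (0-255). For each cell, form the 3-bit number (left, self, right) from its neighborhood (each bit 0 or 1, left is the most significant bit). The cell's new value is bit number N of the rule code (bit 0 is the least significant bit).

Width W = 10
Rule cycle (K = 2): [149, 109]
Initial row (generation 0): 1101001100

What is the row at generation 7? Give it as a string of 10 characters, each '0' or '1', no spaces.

Answer: 0101101000

Derivation:
Gen 0: 1101001100
Gen 1 (rule 149): 0001100011
Gen 2 (rule 109): 1101101011
Gen 3 (rule 149): 0000001000
Gen 4 (rule 109): 1111101011
Gen 5 (rule 149): 0111001000
Gen 6 (rule 109): 0101001011
Gen 7 (rule 149): 0101101000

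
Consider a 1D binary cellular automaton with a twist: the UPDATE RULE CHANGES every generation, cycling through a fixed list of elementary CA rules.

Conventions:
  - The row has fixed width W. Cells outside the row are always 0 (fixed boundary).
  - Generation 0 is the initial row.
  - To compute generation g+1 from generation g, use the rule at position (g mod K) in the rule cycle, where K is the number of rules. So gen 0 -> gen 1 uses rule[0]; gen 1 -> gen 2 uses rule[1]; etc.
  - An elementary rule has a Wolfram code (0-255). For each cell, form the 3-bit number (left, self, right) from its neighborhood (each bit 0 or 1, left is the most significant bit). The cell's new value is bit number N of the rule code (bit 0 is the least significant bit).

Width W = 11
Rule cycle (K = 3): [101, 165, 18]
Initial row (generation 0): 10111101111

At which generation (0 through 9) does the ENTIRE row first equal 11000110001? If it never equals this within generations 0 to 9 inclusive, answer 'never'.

Gen 0: 10111101111
Gen 1 (rule 101): 11000110001
Gen 2 (rule 165): 00010000101
Gen 3 (rule 18): 00101001000
Gen 4 (rule 101): 10111001011
Gen 5 (rule 165): 11010001100
Gen 6 (rule 18): 00001010010
Gen 7 (rule 101): 11101110010
Gen 8 (rule 165): 01010100010
Gen 9 (rule 18): 10000010101

Answer: 1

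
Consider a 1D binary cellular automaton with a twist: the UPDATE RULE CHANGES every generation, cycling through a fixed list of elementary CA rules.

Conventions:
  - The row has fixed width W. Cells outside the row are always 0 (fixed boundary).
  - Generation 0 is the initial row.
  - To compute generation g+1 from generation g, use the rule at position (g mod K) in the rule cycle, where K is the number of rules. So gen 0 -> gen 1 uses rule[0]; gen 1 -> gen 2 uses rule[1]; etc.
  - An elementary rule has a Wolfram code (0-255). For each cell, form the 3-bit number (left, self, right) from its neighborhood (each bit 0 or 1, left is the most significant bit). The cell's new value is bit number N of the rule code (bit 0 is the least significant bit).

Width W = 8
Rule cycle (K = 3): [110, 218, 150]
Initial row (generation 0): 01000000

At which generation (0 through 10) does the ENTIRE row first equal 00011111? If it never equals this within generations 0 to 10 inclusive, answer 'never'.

Answer: 10

Derivation:
Gen 0: 01000000
Gen 1 (rule 110): 11000000
Gen 2 (rule 218): 11100000
Gen 3 (rule 150): 01010000
Gen 4 (rule 110): 11110000
Gen 5 (rule 218): 11111000
Gen 6 (rule 150): 01110100
Gen 7 (rule 110): 11011100
Gen 8 (rule 218): 11011110
Gen 9 (rule 150): 00001101
Gen 10 (rule 110): 00011111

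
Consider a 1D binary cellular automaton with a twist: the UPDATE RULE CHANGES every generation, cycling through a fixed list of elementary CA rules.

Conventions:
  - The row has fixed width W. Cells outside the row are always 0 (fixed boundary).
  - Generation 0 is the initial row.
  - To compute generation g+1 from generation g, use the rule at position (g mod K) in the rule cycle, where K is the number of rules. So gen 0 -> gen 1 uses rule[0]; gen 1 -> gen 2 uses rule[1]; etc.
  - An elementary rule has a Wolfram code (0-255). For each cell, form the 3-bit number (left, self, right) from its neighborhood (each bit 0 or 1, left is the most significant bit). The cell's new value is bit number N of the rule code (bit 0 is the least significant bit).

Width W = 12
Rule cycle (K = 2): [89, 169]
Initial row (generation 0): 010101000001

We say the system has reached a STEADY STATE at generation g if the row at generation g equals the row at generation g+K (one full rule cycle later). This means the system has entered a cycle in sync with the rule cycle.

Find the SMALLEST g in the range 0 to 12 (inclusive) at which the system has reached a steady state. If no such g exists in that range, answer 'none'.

Answer: 10

Derivation:
Gen 0: 010101000001
Gen 1 (rule 89): 000000111100
Gen 2 (rule 169): 111110111001
Gen 3 (rule 89): 100010101100
Gen 4 (rule 169): 001001011001
Gen 5 (rule 89): 100100011100
Gen 6 (rule 169): 000001011001
Gen 7 (rule 89): 111100011100
Gen 8 (rule 169): 111001011001
Gen 9 (rule 89): 101100011100
Gen 10 (rule 169): 011001011001
Gen 11 (rule 89): 011100011100
Gen 12 (rule 169): 011001011001
Gen 13 (rule 89): 011100011100
Gen 14 (rule 169): 011001011001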